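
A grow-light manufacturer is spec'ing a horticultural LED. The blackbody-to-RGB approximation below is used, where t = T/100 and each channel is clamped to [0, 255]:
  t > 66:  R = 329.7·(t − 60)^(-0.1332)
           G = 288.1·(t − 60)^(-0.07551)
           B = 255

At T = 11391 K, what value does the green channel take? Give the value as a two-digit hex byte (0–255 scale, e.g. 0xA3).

t = 11391/100 = 113.91; the t > 66 branch applies.
G = 288.1·(113.91 − 60)^(-0.07551) = 288.1·53.91^(-0.07551) = 288.1·0.74002 = 213.199.
Rounded: 213; in hex, 0xD5.

0xD5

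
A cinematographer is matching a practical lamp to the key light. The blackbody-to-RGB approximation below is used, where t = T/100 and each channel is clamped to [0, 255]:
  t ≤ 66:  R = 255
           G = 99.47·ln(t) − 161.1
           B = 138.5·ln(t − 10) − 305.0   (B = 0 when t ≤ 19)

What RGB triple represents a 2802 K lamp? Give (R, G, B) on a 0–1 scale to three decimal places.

(1.000, 0.668, 0.374)

t = 2802/100 = 28.02; the t ≤ 66 branch applies.
R = 255 by definition for t ≤ 66.
G = 99.47·ln 28.02 − 161.1 = 99.47·3.3329 − 161.1 = 170.425.
B = 138.5·ln(28.02 − 10) − 305.0 = 138.5·ln 18.02 − 305.0 = 138.5·2.8915 − 305.0 = 95.470.
Dividing each by 255: (1.0000, 0.6683, 0.3744) → (1.000, 0.668, 0.374).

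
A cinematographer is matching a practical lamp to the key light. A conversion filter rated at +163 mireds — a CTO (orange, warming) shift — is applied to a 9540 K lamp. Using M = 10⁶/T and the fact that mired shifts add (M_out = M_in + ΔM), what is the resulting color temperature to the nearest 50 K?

M_in = 10⁶/9540 = 104.82 mireds.
M_out = 104.82 + (+163) = 267.82 mireds.
T_out = 10⁶/267.82 = 3733.8 K → 3750 K.

3750 K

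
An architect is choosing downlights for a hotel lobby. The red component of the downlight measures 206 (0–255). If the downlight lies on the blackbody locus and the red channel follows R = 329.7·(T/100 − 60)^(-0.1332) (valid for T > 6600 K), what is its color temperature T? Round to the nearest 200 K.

(t − 60)^(-0.1332) = 206/329.7 = 0.62481.
t − 60 = 0.62481^(1/-0.1332) = 0.62481^(-7.508) = 34.152, so t = 94.152.
T = 100·t = 9415 K → 9400 K to the nearest 200 K.

9400 K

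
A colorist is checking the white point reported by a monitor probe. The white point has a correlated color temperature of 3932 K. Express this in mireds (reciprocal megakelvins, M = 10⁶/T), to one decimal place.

M = 10⁶ / 3932 = 254.323 → 254.3 mireds.

254.3 mireds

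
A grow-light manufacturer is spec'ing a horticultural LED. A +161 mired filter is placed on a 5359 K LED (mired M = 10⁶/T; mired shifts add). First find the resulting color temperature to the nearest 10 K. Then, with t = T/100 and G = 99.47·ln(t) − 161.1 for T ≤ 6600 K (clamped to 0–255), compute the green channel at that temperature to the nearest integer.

M_in = 10⁶/5359 = 186.60; M_out = 186.60 + (+161) = 347.60.
T_out = 10⁶/347.60 = 2876.9 K → 2880 K; t = 28.8.
G = 99.47·ln 28.8 − 161.1 = 99.47·3.3604 − 161.1 = 173.157.
Rounded: 173.

173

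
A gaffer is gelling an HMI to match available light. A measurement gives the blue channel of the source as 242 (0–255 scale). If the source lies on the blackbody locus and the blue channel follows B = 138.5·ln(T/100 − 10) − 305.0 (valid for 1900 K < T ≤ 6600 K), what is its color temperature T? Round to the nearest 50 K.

ln(t − 10) = (242 + 305.0) / 138.5 = 3.9495.
t − 10 = e^3.9495 = 51.907, so t = 61.907.
T = 100·t = 6191 K → 6200 K to the nearest 50 K.

6200 K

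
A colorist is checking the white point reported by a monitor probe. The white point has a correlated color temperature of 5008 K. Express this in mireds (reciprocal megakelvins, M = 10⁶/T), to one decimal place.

M = 10⁶ / 5008 = 199.681 → 199.7 mireds.

199.7 mireds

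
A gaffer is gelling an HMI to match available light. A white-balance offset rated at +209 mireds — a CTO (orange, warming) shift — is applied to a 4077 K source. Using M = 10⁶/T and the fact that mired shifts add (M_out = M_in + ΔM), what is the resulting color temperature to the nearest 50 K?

2200 K

M_in = 10⁶/4077 = 245.28 mireds.
M_out = 245.28 + (+209) = 454.28 mireds.
T_out = 10⁶/454.28 = 2201.3 K → 2200 K.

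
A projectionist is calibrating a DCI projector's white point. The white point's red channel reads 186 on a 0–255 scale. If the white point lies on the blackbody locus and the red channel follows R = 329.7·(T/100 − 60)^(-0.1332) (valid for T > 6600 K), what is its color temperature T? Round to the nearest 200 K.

(t − 60)^(-0.1332) = 186/329.7 = 0.56415.
t − 60 = 0.56415^(1/-0.1332) = 0.56415^(-7.508) = 73.521, so t = 133.521.
T = 100·t = 13352 K → 13400 K to the nearest 200 K.

13400 K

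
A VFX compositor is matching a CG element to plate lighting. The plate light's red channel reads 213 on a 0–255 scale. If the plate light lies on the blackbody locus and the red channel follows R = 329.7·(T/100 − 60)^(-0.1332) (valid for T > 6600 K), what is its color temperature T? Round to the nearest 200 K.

8600 K

(t − 60)^(-0.1332) = 213/329.7 = 0.64604.
t − 60 = 0.64604^(1/-0.1332) = 0.64604^(-7.508) = 26.575, so t = 86.575.
T = 100·t = 8657 K → 8600 K to the nearest 200 K.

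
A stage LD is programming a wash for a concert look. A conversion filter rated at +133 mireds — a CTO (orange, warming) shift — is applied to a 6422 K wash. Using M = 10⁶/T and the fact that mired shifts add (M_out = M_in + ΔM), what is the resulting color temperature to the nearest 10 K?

3460 K

M_in = 10⁶/6422 = 155.71 mireds.
M_out = 155.71 + (+133) = 288.71 mireds.
T_out = 10⁶/288.71 = 3463.6 K → 3460 K.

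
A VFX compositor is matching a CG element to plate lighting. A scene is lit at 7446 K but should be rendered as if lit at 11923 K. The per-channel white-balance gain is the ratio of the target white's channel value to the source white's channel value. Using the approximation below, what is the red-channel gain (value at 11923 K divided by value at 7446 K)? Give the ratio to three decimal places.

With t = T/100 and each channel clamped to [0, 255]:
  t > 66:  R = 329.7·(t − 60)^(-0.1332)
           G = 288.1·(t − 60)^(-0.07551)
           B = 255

0.829

At 7446 K (t = 74.46):
  R = 329.7·(74.46 − 60)^(-0.1332) = 329.7·14.46^(-0.1332) = 329.7·0.70059 = 230.985.
At 11923 K (t = 119.23):
  R = 329.7·(119.23 − 60)^(-0.1332) = 329.7·59.23^(-0.1332) = 329.7·0.58063 = 191.433.
Gain = 191.433 / 230.985 = 0.8288 → 0.829.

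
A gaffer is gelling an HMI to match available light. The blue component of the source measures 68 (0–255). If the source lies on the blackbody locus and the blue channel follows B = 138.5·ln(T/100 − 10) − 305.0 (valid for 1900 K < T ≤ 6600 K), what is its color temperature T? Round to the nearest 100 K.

2500 K

ln(t − 10) = (68 + 305.0) / 138.5 = 2.6931.
t − 10 = e^2.6931 = 14.778, so t = 24.778.
T = 100·t = 2478 K → 2500 K to the nearest 100 K.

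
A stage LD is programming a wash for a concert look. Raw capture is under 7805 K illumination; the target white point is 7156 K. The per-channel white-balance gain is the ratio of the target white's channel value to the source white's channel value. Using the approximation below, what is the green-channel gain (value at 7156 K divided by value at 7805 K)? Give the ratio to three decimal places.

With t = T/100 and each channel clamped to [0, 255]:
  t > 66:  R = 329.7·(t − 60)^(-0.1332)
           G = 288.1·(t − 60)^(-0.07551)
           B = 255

1.034

At 7805 K (t = 78.05):
  G = 288.1·(78.05 − 60)^(-0.07551) = 288.1·18.05^(-0.07551) = 288.1·0.80375 = 231.562.
At 7156 K (t = 71.56):
  G = 288.1·(71.56 − 60)^(-0.07551) = 288.1·11.56^(-0.07551) = 288.1·0.83126 = 239.486.
Gain = 239.486 / 231.562 = 1.0342 → 1.034.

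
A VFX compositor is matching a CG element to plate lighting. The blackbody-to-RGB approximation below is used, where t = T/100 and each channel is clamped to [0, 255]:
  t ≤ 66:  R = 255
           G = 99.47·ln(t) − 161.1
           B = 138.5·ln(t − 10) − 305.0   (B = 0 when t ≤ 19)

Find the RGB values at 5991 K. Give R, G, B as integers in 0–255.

R=255, G=246, B=237

t = 5991/100 = 59.91; the t ≤ 66 branch applies.
R = 255 by definition for t ≤ 66.
G = 99.47·ln 59.91 − 161.1 = 99.47·4.0928 − 161.1 = 246.015.
B = 138.5·ln(59.91 − 10) − 305.0 = 138.5·ln 49.91 − 305.0 = 138.5·3.9102 − 305.0 = 236.566.
Rounded: (255, 246, 237).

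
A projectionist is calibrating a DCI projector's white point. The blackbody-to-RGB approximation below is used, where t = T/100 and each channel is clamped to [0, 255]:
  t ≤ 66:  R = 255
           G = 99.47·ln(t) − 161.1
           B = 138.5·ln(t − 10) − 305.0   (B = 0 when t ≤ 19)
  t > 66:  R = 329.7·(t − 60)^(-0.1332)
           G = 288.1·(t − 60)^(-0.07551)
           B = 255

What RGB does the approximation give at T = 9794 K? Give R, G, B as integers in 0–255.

R=203, G=219, B=255

t = 9794/100 = 97.94; the t > 66 branch applies.
R = 329.7·(97.94 − 60)^(-0.1332) = 329.7·37.94^(-0.1332) = 329.7·0.61612 = 203.134.
G = 288.1·(97.94 − 60)^(-0.07551) = 288.1·37.94^(-0.07551) = 288.1·0.75991 = 218.930.
B = 255 by definition for t > 66.
Rounded: (203, 219, 255).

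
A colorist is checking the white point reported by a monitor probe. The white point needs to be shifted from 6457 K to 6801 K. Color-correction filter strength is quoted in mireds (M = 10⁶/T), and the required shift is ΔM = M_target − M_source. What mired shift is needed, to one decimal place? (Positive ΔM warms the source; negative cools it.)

-7.8 mireds

M_source = 10⁶/6457 = 154.871; M_target = 10⁶/6801 = 147.037.
ΔM = 147.037 − 154.871 = -7.833 → -7.8 mireds, a cooling shift.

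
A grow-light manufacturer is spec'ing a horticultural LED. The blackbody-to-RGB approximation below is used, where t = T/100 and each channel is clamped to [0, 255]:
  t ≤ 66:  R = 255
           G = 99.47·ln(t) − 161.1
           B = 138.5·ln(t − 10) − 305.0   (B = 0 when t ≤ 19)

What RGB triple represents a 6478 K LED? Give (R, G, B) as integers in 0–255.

t = 6478/100 = 64.78; the t ≤ 66 branch applies.
R = 255 by definition for t ≤ 66.
G = 99.47·ln 64.78 − 161.1 = 99.47·4.1710 − 161.1 = 253.789.
B = 138.5·ln(64.78 − 10) − 305.0 = 138.5·ln 54.78 − 305.0 = 138.5·4.0033 − 305.0 = 249.461.
Rounded: (255, 254, 249).

(255, 254, 249)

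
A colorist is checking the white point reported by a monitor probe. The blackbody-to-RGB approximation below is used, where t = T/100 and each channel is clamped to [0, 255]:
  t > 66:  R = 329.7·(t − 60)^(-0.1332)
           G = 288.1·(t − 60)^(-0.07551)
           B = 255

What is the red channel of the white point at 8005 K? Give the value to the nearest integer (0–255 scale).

221

t = 8005/100 = 80.05; the t > 66 branch applies.
R = 329.7·(80.05 − 60)^(-0.1332) = 329.7·20.05^(-0.1332) = 329.7·0.67075 = 221.145.
Rounded: 221.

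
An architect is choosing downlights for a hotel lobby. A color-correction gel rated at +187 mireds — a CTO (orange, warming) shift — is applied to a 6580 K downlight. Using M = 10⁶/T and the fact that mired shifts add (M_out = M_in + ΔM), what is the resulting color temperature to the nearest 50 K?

M_in = 10⁶/6580 = 151.98 mireds.
M_out = 151.98 + (+187) = 338.98 mireds.
T_out = 10⁶/338.98 = 2950.1 K → 2950 K.

2950 K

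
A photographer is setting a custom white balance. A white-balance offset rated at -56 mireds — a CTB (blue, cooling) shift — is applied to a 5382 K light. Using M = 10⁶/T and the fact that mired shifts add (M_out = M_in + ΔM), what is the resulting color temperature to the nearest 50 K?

7700 K

M_in = 10⁶/5382 = 185.80 mireds.
M_out = 185.80 + (-56) = 129.80 mireds.
T_out = 10⁶/129.80 = 7703.9 K → 7700 K.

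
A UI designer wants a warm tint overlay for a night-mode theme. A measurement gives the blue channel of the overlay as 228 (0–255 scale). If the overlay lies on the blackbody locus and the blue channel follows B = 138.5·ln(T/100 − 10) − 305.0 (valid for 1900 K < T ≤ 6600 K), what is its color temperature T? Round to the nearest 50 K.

ln(t − 10) = (228 + 305.0) / 138.5 = 3.8484.
t − 10 = e^3.8484 = 46.917, so t = 56.917.
T = 100·t = 5692 K → 5700 K to the nearest 50 K.

5700 K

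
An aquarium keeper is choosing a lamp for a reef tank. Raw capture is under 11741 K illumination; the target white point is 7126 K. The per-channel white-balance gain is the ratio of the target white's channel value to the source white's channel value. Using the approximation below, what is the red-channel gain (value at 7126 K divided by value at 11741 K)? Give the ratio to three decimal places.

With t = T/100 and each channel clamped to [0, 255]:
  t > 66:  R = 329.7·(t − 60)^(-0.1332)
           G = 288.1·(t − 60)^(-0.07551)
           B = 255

At 11741 K (t = 117.41):
  R = 329.7·(117.41 − 60)^(-0.1332) = 329.7·57.41^(-0.1332) = 329.7·0.58305 = 192.230.
At 7126 K (t = 71.26):
  R = 329.7·(71.26 − 60)^(-0.1332) = 329.7·11.26^(-0.1332) = 329.7·0.72433 = 238.811.
Gain = 238.811 / 192.230 = 1.2423 → 1.242.

1.242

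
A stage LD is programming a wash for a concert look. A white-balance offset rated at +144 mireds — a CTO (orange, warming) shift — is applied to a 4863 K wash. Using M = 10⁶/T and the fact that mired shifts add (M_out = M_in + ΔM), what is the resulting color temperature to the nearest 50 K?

2850 K

M_in = 10⁶/4863 = 205.63 mireds.
M_out = 205.63 + (+144) = 349.63 mireds.
T_out = 10⁶/349.63 = 2860.1 K → 2850 K.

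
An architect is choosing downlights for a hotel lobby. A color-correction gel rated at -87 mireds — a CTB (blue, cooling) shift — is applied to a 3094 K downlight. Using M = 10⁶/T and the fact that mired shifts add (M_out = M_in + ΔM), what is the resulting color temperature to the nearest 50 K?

M_in = 10⁶/3094 = 323.21 mireds.
M_out = 323.21 + (-87) = 236.21 mireds.
T_out = 10⁶/236.21 = 4233.6 K → 4250 K.

4250 K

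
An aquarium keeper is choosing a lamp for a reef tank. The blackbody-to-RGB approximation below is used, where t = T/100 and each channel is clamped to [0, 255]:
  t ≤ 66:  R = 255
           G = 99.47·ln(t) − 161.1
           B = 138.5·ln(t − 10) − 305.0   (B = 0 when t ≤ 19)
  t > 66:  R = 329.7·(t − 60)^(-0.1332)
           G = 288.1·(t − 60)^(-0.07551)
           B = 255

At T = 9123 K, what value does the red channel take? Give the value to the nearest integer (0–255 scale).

t = 9123/100 = 91.23; the t > 66 branch applies.
R = 329.7·(91.23 − 60)^(-0.1332) = 329.7·31.23^(-0.1332) = 329.7·0.63230 = 208.469.
Rounded: 208.

208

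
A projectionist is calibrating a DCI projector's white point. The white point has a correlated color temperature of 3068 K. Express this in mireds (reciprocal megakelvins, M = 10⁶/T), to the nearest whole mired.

326 mireds

M = 10⁶ / 3068 = 325.945 → 326 mireds.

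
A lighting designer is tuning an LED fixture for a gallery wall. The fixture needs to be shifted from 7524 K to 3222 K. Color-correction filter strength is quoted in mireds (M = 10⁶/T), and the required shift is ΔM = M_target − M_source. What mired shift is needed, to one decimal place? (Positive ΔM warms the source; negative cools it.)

+177.5 mireds

M_source = 10⁶/7524 = 132.908; M_target = 10⁶/3222 = 310.366.
ΔM = 310.366 − 132.908 = 177.458 → +177.5 mireds, a warming shift.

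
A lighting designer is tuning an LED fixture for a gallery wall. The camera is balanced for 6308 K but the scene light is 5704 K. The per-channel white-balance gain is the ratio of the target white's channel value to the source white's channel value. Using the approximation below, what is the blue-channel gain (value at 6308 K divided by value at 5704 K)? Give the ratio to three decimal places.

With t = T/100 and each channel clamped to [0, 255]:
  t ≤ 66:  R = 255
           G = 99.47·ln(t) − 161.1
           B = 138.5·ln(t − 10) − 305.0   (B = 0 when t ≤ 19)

1.073

At 5704 K (t = 57.04):
  B = 138.5·ln(57.04 − 10) − 305.0 = 138.5·ln 47.04 − 305.0 = 138.5·3.8510 − 305.0 = 228.363.
At 6308 K (t = 63.08):
  B = 138.5·ln(63.08 − 10) − 305.0 = 138.5·ln 53.08 − 305.0 = 138.5·3.9718 − 305.0 = 245.094.
Gain = 245.094 / 228.363 = 1.0733 → 1.073.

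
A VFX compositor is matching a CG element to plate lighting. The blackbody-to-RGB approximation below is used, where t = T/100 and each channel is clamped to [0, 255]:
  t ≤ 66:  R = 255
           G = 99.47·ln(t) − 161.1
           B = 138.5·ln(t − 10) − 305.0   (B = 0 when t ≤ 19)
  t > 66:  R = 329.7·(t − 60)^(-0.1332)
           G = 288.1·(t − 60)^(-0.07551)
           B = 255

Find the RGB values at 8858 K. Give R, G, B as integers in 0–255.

t = 8858/100 = 88.58; the t > 66 branch applies.
R = 329.7·(88.58 − 60)^(-0.1332) = 329.7·28.58^(-0.1332) = 329.7·0.63981 = 210.946.
G = 288.1·(88.58 − 60)^(-0.07551) = 288.1·28.58^(-0.07551) = 288.1·0.77634 = 223.664.
B = 255 by definition for t > 66.
Rounded: (211, 224, 255).

R=211, G=224, B=255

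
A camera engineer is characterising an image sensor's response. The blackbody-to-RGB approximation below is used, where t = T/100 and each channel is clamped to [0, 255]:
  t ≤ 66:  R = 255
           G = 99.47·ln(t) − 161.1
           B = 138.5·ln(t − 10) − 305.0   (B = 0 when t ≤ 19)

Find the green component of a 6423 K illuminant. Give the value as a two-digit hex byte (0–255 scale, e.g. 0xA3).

0xFD

t = 6423/100 = 64.23; the t ≤ 66 branch applies.
G = 99.47·ln 64.23 − 161.1 = 99.47·4.1625 − 161.1 = 252.941.
Rounded: 253; in hex, 0xFD.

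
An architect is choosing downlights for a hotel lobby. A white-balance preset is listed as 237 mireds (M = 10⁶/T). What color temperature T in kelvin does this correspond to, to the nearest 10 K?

T = 10⁶ / 237 = 4219.41 K → 4220 K.

4220 K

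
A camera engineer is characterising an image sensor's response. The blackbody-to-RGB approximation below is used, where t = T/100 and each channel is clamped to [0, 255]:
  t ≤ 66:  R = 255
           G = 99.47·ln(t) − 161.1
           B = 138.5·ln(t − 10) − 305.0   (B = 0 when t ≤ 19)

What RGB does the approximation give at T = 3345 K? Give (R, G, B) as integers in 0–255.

t = 3345/100 = 33.45; the t ≤ 66 branch applies.
R = 255 by definition for t ≤ 66.
G = 99.47·ln 33.45 − 161.1 = 99.47·3.5101 − 161.1 = 188.045.
B = 138.5·ln(33.45 − 10) − 305.0 = 138.5·ln 23.45 − 305.0 = 138.5·3.1549 − 305.0 = 131.950.
Rounded: (255, 188, 132).

(255, 188, 132)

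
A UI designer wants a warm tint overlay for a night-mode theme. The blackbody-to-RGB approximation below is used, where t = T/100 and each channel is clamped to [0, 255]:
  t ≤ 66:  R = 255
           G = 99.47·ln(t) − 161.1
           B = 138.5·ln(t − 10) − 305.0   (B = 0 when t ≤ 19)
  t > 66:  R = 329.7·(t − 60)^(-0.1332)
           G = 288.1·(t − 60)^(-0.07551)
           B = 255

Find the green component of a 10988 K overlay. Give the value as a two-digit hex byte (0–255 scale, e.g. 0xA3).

t = 10988/100 = 109.88; the t > 66 branch applies.
G = 288.1·(109.88 − 60)^(-0.07551) = 288.1·49.88^(-0.07551) = 288.1·0.74437 = 214.453.
Rounded: 214; in hex, 0xD6.

0xD6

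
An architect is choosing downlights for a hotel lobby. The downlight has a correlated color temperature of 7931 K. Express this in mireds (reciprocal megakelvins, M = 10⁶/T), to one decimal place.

126.1 mireds

M = 10⁶ / 7931 = 126.088 → 126.1 mireds.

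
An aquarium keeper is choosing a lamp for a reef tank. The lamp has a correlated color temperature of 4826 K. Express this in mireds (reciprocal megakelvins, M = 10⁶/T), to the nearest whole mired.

M = 10⁶ / 4826 = 207.211 → 207 mireds.

207 mireds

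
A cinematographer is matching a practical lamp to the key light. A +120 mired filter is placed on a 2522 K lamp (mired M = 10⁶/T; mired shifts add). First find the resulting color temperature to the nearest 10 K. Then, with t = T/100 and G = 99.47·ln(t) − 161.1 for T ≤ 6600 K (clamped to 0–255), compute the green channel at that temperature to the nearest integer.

134

M_in = 10⁶/2522 = 396.51; M_out = 396.51 + (+120) = 516.51.
T_out = 10⁶/516.51 = 1936.1 K → 1940 K; t = 19.4.
G = 99.47·ln 19.4 − 161.1 = 99.47·2.9653 − 161.1 = 133.856.
Rounded: 134.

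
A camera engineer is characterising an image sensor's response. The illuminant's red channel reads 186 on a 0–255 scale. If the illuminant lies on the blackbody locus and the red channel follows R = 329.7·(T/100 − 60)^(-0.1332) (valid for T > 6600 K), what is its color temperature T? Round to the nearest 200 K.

(t − 60)^(-0.1332) = 186/329.7 = 0.56415.
t − 60 = 0.56415^(1/-0.1332) = 0.56415^(-7.508) = 73.521, so t = 133.521.
T = 100·t = 13352 K → 13400 K to the nearest 200 K.

13400 K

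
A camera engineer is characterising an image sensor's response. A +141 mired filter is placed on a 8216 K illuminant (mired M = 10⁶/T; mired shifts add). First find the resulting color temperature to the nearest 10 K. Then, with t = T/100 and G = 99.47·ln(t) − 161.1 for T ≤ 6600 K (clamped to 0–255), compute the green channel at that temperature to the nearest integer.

201

M_in = 10⁶/8216 = 121.71; M_out = 121.71 + (+141) = 262.71.
T_out = 10⁶/262.71 = 3806.4 K → 3810 K; t = 38.1.
G = 99.47·ln 38.1 − 161.1 = 99.47·3.6402 − 161.1 = 200.992.
Rounded: 201.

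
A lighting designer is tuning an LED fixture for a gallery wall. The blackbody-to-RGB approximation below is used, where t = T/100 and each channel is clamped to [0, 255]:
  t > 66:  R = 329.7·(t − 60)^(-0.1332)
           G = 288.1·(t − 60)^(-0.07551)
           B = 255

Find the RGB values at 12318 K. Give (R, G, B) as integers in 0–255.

(190, 211, 255)

t = 12318/100 = 123.18; the t > 66 branch applies.
R = 329.7·(123.18 − 60)^(-0.1332) = 329.7·63.18^(-0.1332) = 329.7·0.57566 = 189.794.
G = 288.1·(123.18 − 60)^(-0.07551) = 288.1·63.18^(-0.07551) = 288.1·0.73120 = 210.660.
B = 255 by definition for t > 66.
Rounded: (190, 211, 255).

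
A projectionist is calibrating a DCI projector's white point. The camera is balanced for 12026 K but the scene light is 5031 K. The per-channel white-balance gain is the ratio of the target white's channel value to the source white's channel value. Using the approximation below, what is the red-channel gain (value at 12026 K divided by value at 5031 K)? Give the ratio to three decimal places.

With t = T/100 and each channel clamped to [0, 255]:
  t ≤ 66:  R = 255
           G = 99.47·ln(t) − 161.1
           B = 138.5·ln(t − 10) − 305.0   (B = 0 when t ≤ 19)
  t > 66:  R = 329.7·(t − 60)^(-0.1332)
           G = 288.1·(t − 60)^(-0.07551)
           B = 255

0.749

At 5031 K (t = 50.31):
  R = 255 by definition for t ≤ 66.
At 12026 K (t = 120.26):
  R = 329.7·(120.26 − 60)^(-0.1332) = 329.7·60.26^(-0.1332) = 329.7·0.57930 = 190.994.
Gain = 190.994 / 255.000 = 0.7490 → 0.749.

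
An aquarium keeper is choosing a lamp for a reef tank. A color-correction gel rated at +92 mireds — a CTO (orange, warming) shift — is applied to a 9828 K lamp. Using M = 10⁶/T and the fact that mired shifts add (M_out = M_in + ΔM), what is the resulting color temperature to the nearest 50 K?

5150 K

M_in = 10⁶/9828 = 101.75 mireds.
M_out = 101.75 + (+92) = 193.75 mireds.
T_out = 10⁶/193.75 = 5161.3 K → 5150 K.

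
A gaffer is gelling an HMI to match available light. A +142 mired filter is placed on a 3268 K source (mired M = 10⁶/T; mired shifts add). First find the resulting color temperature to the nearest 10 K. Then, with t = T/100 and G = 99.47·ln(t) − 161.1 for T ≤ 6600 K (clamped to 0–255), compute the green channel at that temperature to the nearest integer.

148

M_in = 10⁶/3268 = 306.00; M_out = 306.00 + (+142) = 448.00.
T_out = 10⁶/448.00 = 2232.2 K → 2230 K; t = 22.3.
G = 99.47·ln 22.3 − 161.1 = 99.47·3.1046 − 161.1 = 147.713.
Rounded: 148.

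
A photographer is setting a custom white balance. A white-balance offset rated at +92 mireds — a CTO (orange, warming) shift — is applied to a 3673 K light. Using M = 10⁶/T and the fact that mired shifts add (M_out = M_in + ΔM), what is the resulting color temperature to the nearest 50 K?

2750 K

M_in = 10⁶/3673 = 272.26 mireds.
M_out = 272.26 + (+92) = 364.26 mireds.
T_out = 10⁶/364.26 = 2745.3 K → 2750 K.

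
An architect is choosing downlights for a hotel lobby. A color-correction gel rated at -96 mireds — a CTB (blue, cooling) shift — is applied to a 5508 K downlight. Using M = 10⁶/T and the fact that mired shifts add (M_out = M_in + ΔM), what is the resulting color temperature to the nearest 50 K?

11700 K

M_in = 10⁶/5508 = 181.55 mireds.
M_out = 181.55 + (-96) = 85.55 mireds.
T_out = 10⁶/85.55 = 11688.5 K → 11700 K.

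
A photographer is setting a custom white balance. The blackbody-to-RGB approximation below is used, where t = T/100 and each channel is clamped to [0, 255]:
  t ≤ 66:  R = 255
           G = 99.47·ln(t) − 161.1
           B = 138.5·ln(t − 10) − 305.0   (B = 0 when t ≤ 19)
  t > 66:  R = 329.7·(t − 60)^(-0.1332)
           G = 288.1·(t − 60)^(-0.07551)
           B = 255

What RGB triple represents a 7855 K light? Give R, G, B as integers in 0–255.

t = 7855/100 = 78.55; the t > 66 branch applies.
R = 329.7·(78.55 − 60)^(-0.1332) = 329.7·18.55^(-0.1332) = 329.7·0.67773 = 223.448.
G = 288.1·(78.55 − 60)^(-0.07551) = 288.1·18.55^(-0.07551) = 288.1·0.80210 = 231.084.
B = 255 by definition for t > 66.
Rounded: (223, 231, 255).

R=223, G=231, B=255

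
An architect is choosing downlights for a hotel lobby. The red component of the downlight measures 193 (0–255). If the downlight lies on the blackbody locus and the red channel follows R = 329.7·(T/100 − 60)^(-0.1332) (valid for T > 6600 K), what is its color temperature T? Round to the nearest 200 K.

11600 K

(t − 60)^(-0.1332) = 193/329.7 = 0.58538.
t − 60 = 0.58538^(1/-0.1332) = 0.58538^(-7.508) = 55.713, so t = 115.713.
T = 100·t = 11571 K → 11600 K to the nearest 200 K.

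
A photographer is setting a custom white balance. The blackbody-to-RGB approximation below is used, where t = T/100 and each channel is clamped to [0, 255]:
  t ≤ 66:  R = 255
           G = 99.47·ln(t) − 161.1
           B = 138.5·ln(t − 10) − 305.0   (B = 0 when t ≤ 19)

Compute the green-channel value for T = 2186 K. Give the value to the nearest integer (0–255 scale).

t = 2186/100 = 21.86; the t ≤ 66 branch applies.
G = 99.47·ln 21.86 − 161.1 = 99.47·3.0847 − 161.1 = 145.731.
Rounded: 146.

146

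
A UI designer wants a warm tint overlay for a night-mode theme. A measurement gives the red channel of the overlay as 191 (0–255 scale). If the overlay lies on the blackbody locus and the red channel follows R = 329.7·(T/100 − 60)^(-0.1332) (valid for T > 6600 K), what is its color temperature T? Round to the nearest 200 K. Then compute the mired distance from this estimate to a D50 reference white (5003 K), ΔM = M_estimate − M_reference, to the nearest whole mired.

(t − 60)^(-0.1332) = 191/329.7 = 0.57931.
t − 60 = 0.57931^(1/-0.1332) = 0.57931^(-7.508) = 60.245, so t = 120.245.
T = 100·t = 12025 K → 12000 K to the nearest 200 K.
M_estimate = 10⁶/12000 = 83.33; M_reference = 10⁶/5003 = 199.88.
ΔM = 83.33 − 199.88 = -116.55 → -117 mireds.

-117 mireds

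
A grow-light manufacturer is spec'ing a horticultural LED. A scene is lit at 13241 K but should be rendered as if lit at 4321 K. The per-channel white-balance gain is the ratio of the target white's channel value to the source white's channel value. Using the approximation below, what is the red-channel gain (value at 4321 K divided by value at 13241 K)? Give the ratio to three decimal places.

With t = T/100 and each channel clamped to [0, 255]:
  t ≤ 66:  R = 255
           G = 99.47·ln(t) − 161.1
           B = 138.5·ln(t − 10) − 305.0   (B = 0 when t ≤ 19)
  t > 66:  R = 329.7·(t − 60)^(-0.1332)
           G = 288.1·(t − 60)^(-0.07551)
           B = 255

At 13241 K (t = 132.41):
  R = 329.7·(132.41 − 60)^(-0.1332) = 329.7·72.41^(-0.1332) = 329.7·0.56529 = 186.378.
At 4321 K (t = 43.21):
  R = 255 by definition for t ≤ 66.
Gain = 255.000 / 186.378 = 1.3682 → 1.368.

1.368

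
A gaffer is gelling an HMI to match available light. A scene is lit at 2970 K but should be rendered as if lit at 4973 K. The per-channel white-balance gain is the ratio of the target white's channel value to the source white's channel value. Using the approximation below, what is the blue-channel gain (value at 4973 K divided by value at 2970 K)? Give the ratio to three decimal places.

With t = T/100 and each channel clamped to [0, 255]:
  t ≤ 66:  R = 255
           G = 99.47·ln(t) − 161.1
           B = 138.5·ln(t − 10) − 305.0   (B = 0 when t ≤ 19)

1.901

At 2970 K (t = 29.7):
  B = 138.5·ln(29.7 − 10) − 305.0 = 138.5·ln 19.7 − 305.0 = 138.5·2.9806 − 305.0 = 107.816.
At 4973 K (t = 49.73):
  B = 138.5·ln(49.73 − 10) − 305.0 = 138.5·ln 39.73 − 305.0 = 138.5·3.6821 − 305.0 = 204.972.
Gain = 204.972 / 107.816 = 1.9011 → 1.901.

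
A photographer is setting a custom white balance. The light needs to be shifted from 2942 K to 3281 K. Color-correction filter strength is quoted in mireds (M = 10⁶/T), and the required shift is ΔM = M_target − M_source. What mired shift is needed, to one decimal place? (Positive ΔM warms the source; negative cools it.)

-35.1 mireds

M_source = 10⁶/2942 = 339.905; M_target = 10⁶/3281 = 304.785.
ΔM = 304.785 − 339.905 = -35.120 → -35.1 mireds, a cooling shift.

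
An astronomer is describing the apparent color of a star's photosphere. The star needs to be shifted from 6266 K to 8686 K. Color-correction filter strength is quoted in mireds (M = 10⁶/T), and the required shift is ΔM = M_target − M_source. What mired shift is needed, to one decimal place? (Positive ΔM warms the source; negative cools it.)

-44.5 mireds

M_source = 10⁶/6266 = 159.591; M_target = 10⁶/8686 = 115.128.
ΔM = 115.128 − 159.591 = -44.464 → -44.5 mireds, a cooling shift.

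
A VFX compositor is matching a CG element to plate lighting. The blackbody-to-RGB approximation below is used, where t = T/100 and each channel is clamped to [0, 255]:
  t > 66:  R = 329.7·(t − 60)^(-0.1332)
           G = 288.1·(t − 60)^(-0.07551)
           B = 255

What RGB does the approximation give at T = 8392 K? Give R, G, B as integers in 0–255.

t = 8392/100 = 83.92; the t > 66 branch applies.
R = 329.7·(83.92 − 60)^(-0.1332) = 329.7·23.92^(-0.1332) = 329.7·0.65516 = 216.007.
G = 288.1·(83.92 − 60)^(-0.07551) = 288.1·23.92^(-0.07551) = 288.1·0.78685 = 226.690.
B = 255 by definition for t > 66.
Rounded: (216, 227, 255).

R=216, G=227, B=255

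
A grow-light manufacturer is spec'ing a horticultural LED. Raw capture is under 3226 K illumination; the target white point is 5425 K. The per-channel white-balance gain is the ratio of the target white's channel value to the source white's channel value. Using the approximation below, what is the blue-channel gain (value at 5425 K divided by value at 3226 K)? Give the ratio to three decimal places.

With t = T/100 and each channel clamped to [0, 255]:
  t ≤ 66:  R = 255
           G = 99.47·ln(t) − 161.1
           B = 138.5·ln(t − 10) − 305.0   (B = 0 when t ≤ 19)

1.763

At 3226 K (t = 32.26):
  B = 138.5·ln(32.26 − 10) − 305.0 = 138.5·ln 22.26 − 305.0 = 138.5·3.1028 − 305.0 = 124.737.
At 5425 K (t = 54.25):
  B = 138.5·ln(54.25 − 10) − 305.0 = 138.5·ln 44.25 − 305.0 = 138.5·3.7899 − 305.0 = 219.895.
Gain = 219.895 / 124.737 = 1.7629 → 1.763.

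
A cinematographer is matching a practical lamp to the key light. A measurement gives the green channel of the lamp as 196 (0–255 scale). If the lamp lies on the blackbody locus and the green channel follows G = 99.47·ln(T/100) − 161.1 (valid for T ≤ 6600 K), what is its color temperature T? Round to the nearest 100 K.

3600 K

ln t = (196 + 161.1) / 99.47 = 3.5900.
t = e^3.5900 = 36.235.
T = 100·t = 3624 K → 3600 K to the nearest 100 K.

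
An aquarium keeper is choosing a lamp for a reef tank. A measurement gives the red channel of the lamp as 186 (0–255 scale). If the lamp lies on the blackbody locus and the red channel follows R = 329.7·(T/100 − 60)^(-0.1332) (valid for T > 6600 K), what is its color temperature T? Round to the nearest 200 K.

(t − 60)^(-0.1332) = 186/329.7 = 0.56415.
t − 60 = 0.56415^(1/-0.1332) = 0.56415^(-7.508) = 73.521, so t = 133.521.
T = 100·t = 13352 K → 13400 K to the nearest 200 K.

13400 K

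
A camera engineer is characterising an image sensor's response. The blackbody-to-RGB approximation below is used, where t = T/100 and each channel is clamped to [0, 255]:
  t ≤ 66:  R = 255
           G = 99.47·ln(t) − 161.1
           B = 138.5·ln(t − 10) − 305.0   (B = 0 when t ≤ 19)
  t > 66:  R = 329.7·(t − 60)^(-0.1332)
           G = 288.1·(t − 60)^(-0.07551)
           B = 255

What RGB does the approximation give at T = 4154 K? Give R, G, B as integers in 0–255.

R=255, G=210, B=173

t = 4154/100 = 41.54; the t ≤ 66 branch applies.
R = 255 by definition for t ≤ 66.
G = 99.47·ln 41.54 − 161.1 = 99.47·3.7267 − 161.1 = 209.591.
B = 138.5·ln(41.54 − 10) − 305.0 = 138.5·ln 31.54 − 305.0 = 138.5·3.4513 − 305.0 = 172.999.
Rounded: (255, 210, 173).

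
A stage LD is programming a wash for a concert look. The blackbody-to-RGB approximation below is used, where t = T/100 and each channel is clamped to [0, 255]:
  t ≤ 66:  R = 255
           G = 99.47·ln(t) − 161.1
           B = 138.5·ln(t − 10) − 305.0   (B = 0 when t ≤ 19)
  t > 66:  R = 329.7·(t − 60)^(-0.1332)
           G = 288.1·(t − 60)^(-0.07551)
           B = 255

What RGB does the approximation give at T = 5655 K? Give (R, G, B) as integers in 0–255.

t = 5655/100 = 56.55; the t ≤ 66 branch applies.
R = 255 by definition for t ≤ 66.
G = 99.47·ln 56.55 − 161.1 = 99.47·4.0351 − 161.1 = 240.274.
B = 138.5·ln(56.55 − 10) − 305.0 = 138.5·ln 46.55 − 305.0 = 138.5·3.8405 − 305.0 = 226.913.
Rounded: (255, 240, 227).

(255, 240, 227)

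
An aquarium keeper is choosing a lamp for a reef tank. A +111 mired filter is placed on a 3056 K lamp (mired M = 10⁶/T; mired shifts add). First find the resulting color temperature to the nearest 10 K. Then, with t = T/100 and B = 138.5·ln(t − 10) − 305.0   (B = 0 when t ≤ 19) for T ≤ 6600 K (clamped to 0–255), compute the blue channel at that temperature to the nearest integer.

M_in = 10⁶/3056 = 327.23; M_out = 327.23 + (+111) = 438.23.
T_out = 10⁶/438.23 = 2281.9 K → 2280 K; t = 22.8.
B = 138.5·ln(22.8 − 10) − 305.0 = 138.5·ln 12.8 − 305.0 = 138.5·2.5494 − 305.0 = 48.098.
Rounded: 48.

48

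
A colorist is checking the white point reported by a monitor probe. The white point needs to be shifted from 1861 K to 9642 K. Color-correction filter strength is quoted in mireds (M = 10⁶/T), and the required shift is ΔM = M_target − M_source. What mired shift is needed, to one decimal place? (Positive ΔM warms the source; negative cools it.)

-433.6 mireds

M_source = 10⁶/1861 = 537.346; M_target = 10⁶/9642 = 103.713.
ΔM = 103.713 − 537.346 = -433.633 → -433.6 mireds, a cooling shift.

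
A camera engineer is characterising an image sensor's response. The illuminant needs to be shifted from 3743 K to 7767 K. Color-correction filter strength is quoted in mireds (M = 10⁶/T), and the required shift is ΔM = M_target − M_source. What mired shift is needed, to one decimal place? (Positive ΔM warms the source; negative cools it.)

M_source = 10⁶/3743 = 267.165; M_target = 10⁶/7767 = 128.750.
ΔM = 128.750 − 267.165 = -138.416 → -138.4 mireds, a cooling shift.

-138.4 mireds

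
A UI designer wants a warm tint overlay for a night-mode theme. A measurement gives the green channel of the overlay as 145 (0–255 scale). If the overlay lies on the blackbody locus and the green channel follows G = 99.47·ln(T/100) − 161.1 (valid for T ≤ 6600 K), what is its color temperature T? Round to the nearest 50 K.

ln t = (145 + 161.1) / 99.47 = 3.0773.
t = e^3.0773 = 21.700.
T = 100·t = 2170 K → 2150 K to the nearest 50 K.

2150 K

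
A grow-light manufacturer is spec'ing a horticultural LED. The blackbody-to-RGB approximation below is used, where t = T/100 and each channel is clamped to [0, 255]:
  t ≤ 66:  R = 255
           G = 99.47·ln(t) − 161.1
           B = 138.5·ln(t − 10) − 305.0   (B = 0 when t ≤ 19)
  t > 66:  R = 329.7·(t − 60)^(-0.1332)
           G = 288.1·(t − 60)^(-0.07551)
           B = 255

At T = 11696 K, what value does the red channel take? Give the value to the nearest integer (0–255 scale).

t = 11696/100 = 116.96; the t > 66 branch applies.
R = 329.7·(116.96 − 60)^(-0.1332) = 329.7·56.96^(-0.1332) = 329.7·0.58366 = 192.432.
Rounded: 192.

192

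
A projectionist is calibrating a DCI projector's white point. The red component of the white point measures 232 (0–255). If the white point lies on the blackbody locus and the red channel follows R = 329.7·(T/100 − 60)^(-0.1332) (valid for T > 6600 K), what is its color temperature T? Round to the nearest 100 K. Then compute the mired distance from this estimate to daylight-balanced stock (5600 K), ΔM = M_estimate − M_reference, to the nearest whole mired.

-43 mireds

(t − 60)^(-0.1332) = 232/329.7 = 0.70367.
t − 60 = 0.70367^(1/-0.1332) = 0.70367^(-7.508) = 13.992, so t = 73.992.
T = 100·t = 7399 K → 7400 K to the nearest 100 K.
M_estimate = 10⁶/7400 = 135.14; M_reference = 10⁶/5600 = 178.57.
ΔM = 135.14 − 178.57 = -43.44 → -43 mireds.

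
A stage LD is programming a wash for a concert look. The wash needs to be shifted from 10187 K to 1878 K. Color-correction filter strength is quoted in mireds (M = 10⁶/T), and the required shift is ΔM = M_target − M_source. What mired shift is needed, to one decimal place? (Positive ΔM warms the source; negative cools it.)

+434.3 mireds

M_source = 10⁶/10187 = 98.164; M_target = 10⁶/1878 = 532.481.
ΔM = 532.481 − 98.164 = 434.317 → +434.3 mireds, a warming shift.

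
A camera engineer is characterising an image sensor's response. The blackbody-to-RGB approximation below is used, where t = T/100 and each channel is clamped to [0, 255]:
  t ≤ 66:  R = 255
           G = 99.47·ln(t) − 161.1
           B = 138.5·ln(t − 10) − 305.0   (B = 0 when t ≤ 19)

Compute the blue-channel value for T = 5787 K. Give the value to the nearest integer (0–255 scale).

231

t = 5787/100 = 57.87; the t ≤ 66 branch applies.
B = 138.5·ln(57.87 − 10) − 305.0 = 138.5·ln 47.87 − 305.0 = 138.5·3.8685 − 305.0 = 230.786.
Rounded: 231.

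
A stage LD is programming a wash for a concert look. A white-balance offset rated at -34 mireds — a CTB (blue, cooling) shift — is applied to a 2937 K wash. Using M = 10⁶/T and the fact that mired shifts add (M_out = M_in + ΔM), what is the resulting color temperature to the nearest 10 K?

M_in = 10⁶/2937 = 340.48 mireds.
M_out = 340.48 + (-34) = 306.48 mireds.
T_out = 10⁶/306.48 = 3262.8 K → 3260 K.

3260 K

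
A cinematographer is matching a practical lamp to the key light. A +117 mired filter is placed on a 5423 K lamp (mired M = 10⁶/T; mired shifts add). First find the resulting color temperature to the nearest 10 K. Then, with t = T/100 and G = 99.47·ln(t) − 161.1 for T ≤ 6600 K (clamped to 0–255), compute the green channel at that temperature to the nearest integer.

M_in = 10⁶/5423 = 184.40; M_out = 184.40 + (+117) = 301.40.
T_out = 10⁶/301.40 = 3317.9 K → 3320 K; t = 33.2.
G = 99.47·ln 33.2 − 161.1 = 99.47·3.5025 − 161.1 = 187.299.
Rounded: 187.

187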